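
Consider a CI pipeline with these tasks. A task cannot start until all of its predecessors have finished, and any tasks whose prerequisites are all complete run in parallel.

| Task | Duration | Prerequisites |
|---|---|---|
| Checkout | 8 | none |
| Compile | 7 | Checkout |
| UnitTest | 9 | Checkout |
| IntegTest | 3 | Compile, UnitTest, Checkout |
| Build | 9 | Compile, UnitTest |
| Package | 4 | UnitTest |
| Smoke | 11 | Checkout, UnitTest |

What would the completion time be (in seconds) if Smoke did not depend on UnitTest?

With the dependency in place, Checkout→UnitTest→Smoke = 8+9+11 = 28 sets the finish at 28 seconds.
Without UnitTest→Smoke, Smoke's earliest start moves from 17 to 8.
After: Checkout→UnitTest→Build = 8+9+9 = 26 → 26 seconds.

26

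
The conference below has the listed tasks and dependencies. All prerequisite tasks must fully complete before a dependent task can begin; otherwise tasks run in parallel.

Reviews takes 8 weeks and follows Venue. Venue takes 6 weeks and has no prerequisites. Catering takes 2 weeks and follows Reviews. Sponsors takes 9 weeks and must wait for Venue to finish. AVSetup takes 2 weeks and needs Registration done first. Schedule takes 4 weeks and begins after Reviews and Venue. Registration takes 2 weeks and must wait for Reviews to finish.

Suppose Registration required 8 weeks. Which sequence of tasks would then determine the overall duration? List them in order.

Venue, Reviews, Registration, AVSetup

Actual critical path: Venue→Reviews→Registration→AVSetup = 6+8+2+2 = 18 ⇒ 18 weeks.
Since Registration is critical, the +6 change carries straight to that chain (now 24 weeks).
No other chain overtakes it, so the finish is 24 weeks.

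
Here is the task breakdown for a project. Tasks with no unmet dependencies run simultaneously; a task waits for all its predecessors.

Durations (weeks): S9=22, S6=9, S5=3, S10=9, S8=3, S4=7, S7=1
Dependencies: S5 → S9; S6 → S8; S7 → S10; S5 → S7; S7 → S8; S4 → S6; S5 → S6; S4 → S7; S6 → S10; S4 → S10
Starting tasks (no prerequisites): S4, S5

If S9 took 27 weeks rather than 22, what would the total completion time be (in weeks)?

30

Actual critical path: S5→S9 = 3+22 = 25 ⇒ 25 weeks.
S9 is on the critical path; changing it to 27 makes that path 30 weeks.
The critical path is still S5→S9; finish is now 30 weeks.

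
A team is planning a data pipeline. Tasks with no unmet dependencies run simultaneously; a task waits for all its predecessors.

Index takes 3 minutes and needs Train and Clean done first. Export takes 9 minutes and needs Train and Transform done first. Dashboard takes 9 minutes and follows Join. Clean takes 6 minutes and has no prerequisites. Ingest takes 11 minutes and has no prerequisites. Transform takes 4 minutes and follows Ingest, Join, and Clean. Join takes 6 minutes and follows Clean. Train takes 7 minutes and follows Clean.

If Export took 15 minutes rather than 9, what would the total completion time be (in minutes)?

31

The binding path is Clean→Join→Transform→Export = 6+6+4+9 = 25; finish at 25 minutes.
Export lies on that path, so at 15 minutes the path becomes 31 minutes.
No other chain overtakes it, so the finish is 31 minutes.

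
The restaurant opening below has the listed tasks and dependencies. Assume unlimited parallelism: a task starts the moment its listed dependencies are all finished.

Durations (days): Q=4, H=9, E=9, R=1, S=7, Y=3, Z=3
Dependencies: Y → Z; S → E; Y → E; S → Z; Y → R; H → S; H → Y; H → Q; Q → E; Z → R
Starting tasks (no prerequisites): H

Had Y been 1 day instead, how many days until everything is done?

25

The binding path is H→S→E = 9+7+9 = 25; finish at 25 days.
Y has 4 days of float (longest path through it is 21).
No other chain overtakes it, so the finish is 25 days.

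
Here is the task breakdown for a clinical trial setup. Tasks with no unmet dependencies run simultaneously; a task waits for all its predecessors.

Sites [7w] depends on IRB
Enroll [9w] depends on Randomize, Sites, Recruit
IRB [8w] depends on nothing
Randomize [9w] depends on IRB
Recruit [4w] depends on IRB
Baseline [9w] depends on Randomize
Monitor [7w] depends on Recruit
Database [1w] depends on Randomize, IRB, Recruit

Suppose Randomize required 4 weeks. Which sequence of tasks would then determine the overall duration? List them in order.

IRB, Sites, Enroll

As given, the longest chain is IRB→Randomize→Baseline = 8+9+9 = 26, so the finish is 26 weeks.
Since Randomize is critical, the -5 change carries straight to that chain (now 21 weeks).
New critical path: IRB→Sites→Enroll = 8+7+9 = 24 ⇒ 24 weeks.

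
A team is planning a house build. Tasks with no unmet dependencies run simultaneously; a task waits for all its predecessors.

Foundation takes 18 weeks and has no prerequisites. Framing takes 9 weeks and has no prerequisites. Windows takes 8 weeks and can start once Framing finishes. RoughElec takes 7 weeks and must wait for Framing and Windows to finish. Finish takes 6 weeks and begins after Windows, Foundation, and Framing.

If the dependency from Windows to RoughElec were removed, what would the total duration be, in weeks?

24

Original critical path: Foundation→Finish = 18+6 = 24 ⇒ 24 weeks.
Without Windows→RoughElec, RoughElec's earliest start moves from 17 to 9.
New critical path: Foundation→Finish = 18+6 = 24 ⇒ 24 weeks.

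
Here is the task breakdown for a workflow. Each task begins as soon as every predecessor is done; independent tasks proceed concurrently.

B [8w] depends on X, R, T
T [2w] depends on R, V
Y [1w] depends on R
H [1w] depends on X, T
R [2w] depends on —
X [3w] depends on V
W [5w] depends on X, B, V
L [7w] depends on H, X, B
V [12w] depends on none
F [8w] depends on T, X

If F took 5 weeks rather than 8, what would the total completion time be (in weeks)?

Baseline: V→X→B→L = 12+3+8+7 = 30 → 30 weeks.
The longest path through F is only 23 weeks, so F has float 7.
No other chain overtakes it, so the finish is 30 weeks.

30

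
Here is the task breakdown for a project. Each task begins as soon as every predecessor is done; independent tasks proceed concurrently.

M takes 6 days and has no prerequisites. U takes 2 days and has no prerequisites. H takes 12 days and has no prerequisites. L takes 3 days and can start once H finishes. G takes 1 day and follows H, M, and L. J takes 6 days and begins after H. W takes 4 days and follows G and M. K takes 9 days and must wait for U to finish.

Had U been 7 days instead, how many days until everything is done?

As given, the longest chain is H→L→G→W = 12+3+1+4 = 20, so the finish is 20 days.
The longest path through U is only 11 days, so U has float 9.
No other chain overtakes it, so the finish is 20 days.

20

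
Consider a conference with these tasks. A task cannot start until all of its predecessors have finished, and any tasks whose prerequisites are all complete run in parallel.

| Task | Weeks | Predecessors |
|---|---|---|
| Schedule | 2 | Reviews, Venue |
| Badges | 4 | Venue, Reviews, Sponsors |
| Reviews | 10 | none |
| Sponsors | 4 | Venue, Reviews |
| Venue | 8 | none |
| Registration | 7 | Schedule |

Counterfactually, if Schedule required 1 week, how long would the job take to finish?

18

Baseline: Reviews→Schedule→Registration = 10+2+7 = 19 → 19 weeks.
Since Schedule is critical, the -1 change carries straight to that chain (now 18 weeks).
That remains the longest chain; total 18 weeks.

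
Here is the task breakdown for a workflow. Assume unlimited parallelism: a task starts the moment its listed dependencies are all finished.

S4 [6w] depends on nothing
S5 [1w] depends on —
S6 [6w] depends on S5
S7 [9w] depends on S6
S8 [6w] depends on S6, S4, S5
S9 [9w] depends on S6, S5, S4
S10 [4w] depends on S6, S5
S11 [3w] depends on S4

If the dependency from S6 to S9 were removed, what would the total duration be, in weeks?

16

With the dependency in place, S5→S6→S7 = 1+6+9 = 16 sets the finish at 16 weeks.
Without S6→S9, S9's earliest start moves from 7 to 6.
New critical path: S5→S6→S7 = 1+6+9 = 16 ⇒ 16 weeks.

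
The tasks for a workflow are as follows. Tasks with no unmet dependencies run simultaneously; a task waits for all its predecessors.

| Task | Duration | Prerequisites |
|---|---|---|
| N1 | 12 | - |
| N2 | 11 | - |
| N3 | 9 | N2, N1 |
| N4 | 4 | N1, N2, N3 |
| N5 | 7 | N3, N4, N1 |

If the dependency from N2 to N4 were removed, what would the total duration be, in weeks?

32

Original critical path: N1→N3→N4→N5 = 12+9+4+7 = 32 ⇒ 32 weeks.
Dropping N2→N4 doesn't change N4's earliest start (21); another predecessor still binds.
New critical path: N1→N3→N4→N5 = 12+9+4+7 = 32 ⇒ 32 weeks.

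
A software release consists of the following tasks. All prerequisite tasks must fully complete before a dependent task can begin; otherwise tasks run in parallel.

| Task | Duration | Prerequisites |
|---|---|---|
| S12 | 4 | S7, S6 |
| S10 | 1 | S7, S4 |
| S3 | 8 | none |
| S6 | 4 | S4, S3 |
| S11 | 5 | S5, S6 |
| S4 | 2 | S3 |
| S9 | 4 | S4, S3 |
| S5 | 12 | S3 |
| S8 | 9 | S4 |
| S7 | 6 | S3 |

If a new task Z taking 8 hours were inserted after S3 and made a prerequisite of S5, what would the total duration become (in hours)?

Originally the software release takes 25 hours.
With Z inserted, S5 now waits for max(S3, Z).
New critical path: S3→Z→S5→S11 = 8+8+12+5 = 33 ⇒ 33 hours.

33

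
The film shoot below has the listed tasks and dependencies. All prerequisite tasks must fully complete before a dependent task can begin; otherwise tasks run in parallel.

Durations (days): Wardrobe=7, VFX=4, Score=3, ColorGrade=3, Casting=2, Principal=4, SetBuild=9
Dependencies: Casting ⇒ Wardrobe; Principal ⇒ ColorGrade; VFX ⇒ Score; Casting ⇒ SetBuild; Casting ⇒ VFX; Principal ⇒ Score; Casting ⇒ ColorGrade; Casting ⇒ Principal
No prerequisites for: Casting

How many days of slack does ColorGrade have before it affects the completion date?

2

Casting→SetBuild = 2+9 = 11 sets the makespan at 11 days.
The longest chain containing ColorGrade totals 9 days.
Float = 11 − 9 = 2.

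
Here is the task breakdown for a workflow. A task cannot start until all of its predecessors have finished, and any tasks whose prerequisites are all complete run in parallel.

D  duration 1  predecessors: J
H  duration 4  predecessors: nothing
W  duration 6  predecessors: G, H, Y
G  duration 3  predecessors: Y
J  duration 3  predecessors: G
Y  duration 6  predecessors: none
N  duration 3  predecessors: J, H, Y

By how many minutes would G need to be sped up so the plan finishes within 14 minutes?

Current finish: 15 minutes; target: 14.
G is on every critical path, so each minute cut from G cuts the finish by one (this holds down to a finish of 13).
Need 15 − 14 = 1 minute off G → G becomes 2 minutes, finish becomes 14.

1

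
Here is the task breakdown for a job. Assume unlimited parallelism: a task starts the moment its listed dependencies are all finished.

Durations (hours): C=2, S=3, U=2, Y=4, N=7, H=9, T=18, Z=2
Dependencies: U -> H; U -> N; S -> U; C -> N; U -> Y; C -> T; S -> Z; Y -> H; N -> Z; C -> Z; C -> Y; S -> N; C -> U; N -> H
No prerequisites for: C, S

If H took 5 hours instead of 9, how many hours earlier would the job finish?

1

Critical path before the change: S→U→N→H = 3+2+7+9 = 21 giving 21 hours.
H lies on that path, so at 5 hours the path becomes 17 hours.
Now C→T = 2+18 = 20 is longest, so the finish becomes 20 hours.
Change in finish: 20 − 21 = -1 hours.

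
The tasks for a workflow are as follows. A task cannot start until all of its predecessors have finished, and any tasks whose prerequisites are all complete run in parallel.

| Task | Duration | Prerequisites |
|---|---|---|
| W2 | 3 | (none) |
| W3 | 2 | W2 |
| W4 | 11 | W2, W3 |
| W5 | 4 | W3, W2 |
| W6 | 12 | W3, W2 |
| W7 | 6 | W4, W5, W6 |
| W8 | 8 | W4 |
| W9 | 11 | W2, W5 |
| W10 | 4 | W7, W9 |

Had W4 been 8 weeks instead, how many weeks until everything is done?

Critical path before the change: W2→W3→W6→W7→W10 = 3+2+12+6+4 = 27 giving 27 weeks.
The longest path through W4 is only 26 weeks, so W4 has float 1.
No other chain overtakes it, so the finish is 27 weeks.

27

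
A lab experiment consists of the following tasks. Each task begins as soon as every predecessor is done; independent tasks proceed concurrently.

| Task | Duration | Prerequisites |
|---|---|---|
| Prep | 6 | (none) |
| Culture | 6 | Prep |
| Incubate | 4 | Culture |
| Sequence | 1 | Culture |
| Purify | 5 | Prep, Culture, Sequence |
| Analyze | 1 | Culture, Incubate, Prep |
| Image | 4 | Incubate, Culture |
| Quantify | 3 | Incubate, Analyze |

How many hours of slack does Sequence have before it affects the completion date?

The longest chain is Prep→Culture→Incubate→Analyze→Quantify = 6+6+4+1+3 = 20; overall finish 20 hours.
Longest path through Sequence: 18 hours (earliest finish 13, latest finish 15).
Slack of Sequence = 14 − 12 = 2 hours.

2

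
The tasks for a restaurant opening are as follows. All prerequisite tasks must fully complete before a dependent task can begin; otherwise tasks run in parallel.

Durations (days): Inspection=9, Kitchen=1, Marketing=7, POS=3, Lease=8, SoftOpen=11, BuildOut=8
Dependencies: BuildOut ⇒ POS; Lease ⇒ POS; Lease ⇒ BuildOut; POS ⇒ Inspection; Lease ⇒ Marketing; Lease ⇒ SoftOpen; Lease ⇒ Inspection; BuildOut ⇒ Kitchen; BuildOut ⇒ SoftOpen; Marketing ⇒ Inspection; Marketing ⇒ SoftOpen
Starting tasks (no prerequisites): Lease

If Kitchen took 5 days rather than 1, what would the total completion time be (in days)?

28

Baseline: Lease→BuildOut→POS→Inspection = 8+8+3+9 = 28 → 28 days.
The longest path through Kitchen is only 17 days, so Kitchen has float 11.
No other chain overtakes it, so the finish is 28 days.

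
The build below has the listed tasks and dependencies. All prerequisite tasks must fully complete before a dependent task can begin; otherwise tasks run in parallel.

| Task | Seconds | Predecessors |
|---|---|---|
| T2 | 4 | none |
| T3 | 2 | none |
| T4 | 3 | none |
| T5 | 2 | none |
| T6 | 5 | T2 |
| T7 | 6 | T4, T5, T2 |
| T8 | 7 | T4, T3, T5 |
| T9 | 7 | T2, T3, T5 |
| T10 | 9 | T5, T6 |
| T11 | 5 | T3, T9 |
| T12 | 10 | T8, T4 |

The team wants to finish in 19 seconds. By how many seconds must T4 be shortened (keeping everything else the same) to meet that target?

Current finish: 20 seconds; target: 19.
T4 is on every critical path, so each second cut from T4 cuts the finish by one (this holds down to a finish of 19).
Need 20 − 19 = 1 second off T4 → T4 becomes 2 seconds, finish becomes 19.

1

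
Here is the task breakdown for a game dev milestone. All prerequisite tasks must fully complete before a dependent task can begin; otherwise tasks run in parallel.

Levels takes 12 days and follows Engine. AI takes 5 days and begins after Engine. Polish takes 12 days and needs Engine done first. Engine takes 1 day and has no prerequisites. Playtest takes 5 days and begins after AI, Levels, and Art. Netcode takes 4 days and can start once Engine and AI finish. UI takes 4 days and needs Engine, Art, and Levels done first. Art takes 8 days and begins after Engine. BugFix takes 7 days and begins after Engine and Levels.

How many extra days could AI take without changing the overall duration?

Engine→Levels→BugFix = 1+12+7 = 20 sets the makespan at 20 days.
Longest path through AI: 11 days (earliest finish 6, latest finish 15).
Slack of AI = 10 − 1 = 9 days.

9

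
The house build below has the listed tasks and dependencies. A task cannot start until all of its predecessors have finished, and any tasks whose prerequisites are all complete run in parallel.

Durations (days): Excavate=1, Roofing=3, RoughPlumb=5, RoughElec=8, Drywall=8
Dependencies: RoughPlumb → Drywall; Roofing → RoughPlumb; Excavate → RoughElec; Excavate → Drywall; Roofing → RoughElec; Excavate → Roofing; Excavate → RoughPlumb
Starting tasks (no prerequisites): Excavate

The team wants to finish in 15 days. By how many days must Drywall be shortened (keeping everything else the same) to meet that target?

Current finish: 17 days; target: 15.
Drywall is on every critical path, so each day cut from Drywall cuts the finish by one (this holds down to a finish of 12).
Need 17 − 15 = 2 days off Drywall → Drywall becomes 6 days, finish becomes 15.

2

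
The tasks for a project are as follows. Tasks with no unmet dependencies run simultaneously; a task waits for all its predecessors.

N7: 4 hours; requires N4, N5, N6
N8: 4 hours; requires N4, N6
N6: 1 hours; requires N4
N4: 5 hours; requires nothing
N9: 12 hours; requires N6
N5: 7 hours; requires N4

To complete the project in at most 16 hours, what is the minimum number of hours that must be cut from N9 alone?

2

Current finish: 18 hours; target: 16.
N9 is on every critical path, so each hour cut from N9 cuts the finish by one (this holds down to a finish of 16).
Need 18 − 16 = 2 hours off N9 → N9 becomes 10 hours, finish becomes 16.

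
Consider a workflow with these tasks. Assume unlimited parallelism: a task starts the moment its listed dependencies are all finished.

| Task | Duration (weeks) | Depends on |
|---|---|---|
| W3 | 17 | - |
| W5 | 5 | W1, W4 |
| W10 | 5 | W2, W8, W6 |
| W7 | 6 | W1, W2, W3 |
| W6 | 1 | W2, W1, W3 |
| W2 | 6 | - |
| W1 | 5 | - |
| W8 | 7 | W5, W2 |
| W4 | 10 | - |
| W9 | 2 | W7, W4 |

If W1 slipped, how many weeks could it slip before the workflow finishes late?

5

W4→W5→W8→W10 = 10+5+7+5 = 27 sets the makespan at 27 weeks.
Longest path through W1: 22 weeks (earliest finish 5, latest finish 10).
So W1 can slip 10 − 5 = 5 weeks.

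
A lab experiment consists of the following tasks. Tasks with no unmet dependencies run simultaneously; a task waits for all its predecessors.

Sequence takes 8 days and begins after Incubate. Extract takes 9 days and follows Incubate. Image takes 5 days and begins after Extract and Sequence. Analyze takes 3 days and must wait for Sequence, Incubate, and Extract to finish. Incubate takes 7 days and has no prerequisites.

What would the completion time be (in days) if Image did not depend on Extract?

20

Original critical path: Incubate→Extract→Image = 7+9+5 = 21 ⇒ 21 days.
Without Extract→Image, Image's earliest start moves from 16 to 15.
The longest chain is now Incubate→Sequence→Image = 7+8+5 = 20, so the schedule takes 20 days.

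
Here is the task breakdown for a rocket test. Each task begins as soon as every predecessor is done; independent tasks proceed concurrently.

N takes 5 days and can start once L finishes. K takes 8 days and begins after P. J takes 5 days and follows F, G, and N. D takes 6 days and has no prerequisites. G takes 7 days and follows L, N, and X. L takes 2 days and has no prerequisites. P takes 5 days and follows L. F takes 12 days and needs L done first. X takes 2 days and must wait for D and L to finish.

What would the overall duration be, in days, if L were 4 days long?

Critical path before the change: D→X→G→J = 6+2+7+5 = 20 giving 20 days.
L is off the critical path — its longest chain is 19 days, giving 1 of slack.
New critical path: L→N→G→J = 4+5+7+5 = 21 ⇒ 21 days.

21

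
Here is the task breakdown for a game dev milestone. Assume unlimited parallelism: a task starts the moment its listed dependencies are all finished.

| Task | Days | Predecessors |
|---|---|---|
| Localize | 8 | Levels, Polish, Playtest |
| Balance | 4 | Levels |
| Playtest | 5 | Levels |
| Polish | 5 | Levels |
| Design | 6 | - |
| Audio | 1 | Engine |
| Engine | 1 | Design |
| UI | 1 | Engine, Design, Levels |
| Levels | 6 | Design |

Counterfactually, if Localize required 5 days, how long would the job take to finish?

22

The binding path is Design→Levels→Playtest→Localize = 6+6+5+8 = 25; finish at 25 days.
Since Localize is critical, the -3 change carries straight to that chain (now 22 days).
The critical path is still Design→Levels→Playtest→Localize; finish is now 22 days.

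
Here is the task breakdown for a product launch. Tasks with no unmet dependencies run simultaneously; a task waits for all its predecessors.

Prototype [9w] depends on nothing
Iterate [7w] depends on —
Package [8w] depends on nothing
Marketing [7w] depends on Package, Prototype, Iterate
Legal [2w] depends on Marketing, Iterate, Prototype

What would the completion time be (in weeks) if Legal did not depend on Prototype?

Before: longest chain Prototype→Marketing→Legal = 9+7+2 = 18, finish 18.
Dropping Prototype→Legal doesn't change Legal's earliest start (16); another predecessor still binds.
After: Prototype→Marketing→Legal = 9+7+2 = 18 → 18 weeks.

18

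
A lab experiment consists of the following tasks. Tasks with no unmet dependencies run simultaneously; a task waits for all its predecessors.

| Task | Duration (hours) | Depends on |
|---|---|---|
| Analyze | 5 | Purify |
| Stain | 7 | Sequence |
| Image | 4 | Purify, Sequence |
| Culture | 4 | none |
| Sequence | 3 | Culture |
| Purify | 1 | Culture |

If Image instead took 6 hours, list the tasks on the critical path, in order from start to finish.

Critical path before the change: Culture→Sequence→Stain = 4+3+7 = 14 giving 14 hours.
The longest path through Image is only 11 hours, so Image has float 3.
That remains the longest chain; total 14 hours.

Culture, Sequence, Stain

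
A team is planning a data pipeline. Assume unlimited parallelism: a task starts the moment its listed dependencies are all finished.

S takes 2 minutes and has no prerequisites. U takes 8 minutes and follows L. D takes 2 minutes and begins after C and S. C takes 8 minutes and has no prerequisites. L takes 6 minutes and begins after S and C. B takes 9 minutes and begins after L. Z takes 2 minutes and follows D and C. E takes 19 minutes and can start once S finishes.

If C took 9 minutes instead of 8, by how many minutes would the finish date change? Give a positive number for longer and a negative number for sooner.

Actual critical path: C→L→B = 8+6+9 = 23 ⇒ 23 minutes.
Since C is critical, the +1 change carries straight to that chain (now 24 minutes).
No other chain overtakes it, so the finish is 24 minutes.
Change in finish: 24 − 23 = +1 minutes.

1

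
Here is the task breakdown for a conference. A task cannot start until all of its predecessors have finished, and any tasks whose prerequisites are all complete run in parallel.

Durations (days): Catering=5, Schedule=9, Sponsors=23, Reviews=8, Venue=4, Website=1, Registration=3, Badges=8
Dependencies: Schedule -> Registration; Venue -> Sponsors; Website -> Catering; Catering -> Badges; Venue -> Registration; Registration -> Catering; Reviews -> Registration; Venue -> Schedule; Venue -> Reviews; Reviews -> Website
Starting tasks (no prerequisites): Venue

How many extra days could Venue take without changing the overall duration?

The longest chain is Venue→Schedule→Registration→Catering→Badges = 4+9+3+5+8 = 29; overall finish 29 days.
Longest path through Venue: 29 days (earliest finish 4, latest finish 4).
So Venue can slip 4 − 4 = 0 days.

0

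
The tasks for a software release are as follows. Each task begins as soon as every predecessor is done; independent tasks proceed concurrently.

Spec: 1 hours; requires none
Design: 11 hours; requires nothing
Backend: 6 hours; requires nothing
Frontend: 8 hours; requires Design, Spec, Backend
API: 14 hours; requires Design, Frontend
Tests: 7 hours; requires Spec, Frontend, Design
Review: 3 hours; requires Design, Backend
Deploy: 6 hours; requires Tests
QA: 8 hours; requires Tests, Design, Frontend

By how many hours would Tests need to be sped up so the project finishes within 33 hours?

Current finish: 34 hours; target: 33.
Tests is on every critical path, so each hour cut from Tests cuts the finish by one (this holds down to a finish of 33).
Need 34 − 33 = 1 hour off Tests → Tests becomes 6 hours, finish becomes 33.

1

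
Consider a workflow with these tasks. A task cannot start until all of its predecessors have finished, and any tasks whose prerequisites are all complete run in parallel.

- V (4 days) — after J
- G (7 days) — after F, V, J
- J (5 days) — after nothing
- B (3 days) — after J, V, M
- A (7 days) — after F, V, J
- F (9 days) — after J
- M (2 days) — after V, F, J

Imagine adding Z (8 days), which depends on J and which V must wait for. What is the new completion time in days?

Originally the plan takes 21 days.
With Z inserted, V now waits for max(J, Z).
New critical path: J→Z→V→A = 5+8+4+7 = 24 ⇒ 24 days.

24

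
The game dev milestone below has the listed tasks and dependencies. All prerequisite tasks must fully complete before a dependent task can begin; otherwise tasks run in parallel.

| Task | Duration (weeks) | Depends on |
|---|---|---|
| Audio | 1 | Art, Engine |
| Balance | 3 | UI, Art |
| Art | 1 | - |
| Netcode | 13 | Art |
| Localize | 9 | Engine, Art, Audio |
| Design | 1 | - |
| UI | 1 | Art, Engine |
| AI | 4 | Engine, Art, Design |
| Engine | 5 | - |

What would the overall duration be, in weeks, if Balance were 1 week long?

The binding path is Engine→Audio→Localize = 5+1+9 = 15; finish at 15 weeks.
Balance is off the critical path — its longest chain is 9 weeks, giving 6 of slack.
The critical path is still Engine→Audio→Localize; finish is now 15 weeks.

15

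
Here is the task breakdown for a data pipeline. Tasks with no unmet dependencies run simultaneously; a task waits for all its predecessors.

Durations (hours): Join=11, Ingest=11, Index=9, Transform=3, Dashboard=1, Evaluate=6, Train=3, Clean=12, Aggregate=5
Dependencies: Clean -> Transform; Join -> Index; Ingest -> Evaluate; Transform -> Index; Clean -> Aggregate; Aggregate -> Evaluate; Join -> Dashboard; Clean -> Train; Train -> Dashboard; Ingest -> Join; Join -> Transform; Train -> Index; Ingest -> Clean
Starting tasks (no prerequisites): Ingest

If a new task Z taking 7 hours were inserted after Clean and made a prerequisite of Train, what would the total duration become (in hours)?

Originally the job takes 35 hours.
With Z inserted, Train now waits for max(Clean, Z).
New critical path: Ingest→Clean→Z→Train→Index = 11+12+7+3+9 = 42 ⇒ 42 hours.

42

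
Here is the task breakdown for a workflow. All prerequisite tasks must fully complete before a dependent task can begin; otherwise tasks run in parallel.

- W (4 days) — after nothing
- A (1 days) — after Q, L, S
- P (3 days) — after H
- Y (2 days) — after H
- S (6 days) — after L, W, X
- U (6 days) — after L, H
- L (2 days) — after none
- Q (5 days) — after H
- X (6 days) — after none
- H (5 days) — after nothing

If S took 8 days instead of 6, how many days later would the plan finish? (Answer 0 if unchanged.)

Baseline: X→S→A = 6+6+1 = 13 → 13 days.
Since S is critical, the +2 change carries straight to that chain (now 15 days).
That remains the longest chain; total 15 days.
Change in finish: 15 − 13 = +2 days.

2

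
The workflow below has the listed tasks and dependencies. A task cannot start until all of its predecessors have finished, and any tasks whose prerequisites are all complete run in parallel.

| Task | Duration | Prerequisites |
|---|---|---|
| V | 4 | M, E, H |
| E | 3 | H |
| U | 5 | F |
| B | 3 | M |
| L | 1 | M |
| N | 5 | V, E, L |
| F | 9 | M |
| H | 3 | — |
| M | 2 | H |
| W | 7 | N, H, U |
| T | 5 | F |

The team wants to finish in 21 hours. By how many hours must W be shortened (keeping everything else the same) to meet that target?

Current finish: 26 hours; target: 21.
W is on every critical path, so each hour cut from W cuts the finish by one (this holds down to a finish of 20).
Need 26 − 21 = 5 hours off W → W becomes 2 hours, finish becomes 21.

5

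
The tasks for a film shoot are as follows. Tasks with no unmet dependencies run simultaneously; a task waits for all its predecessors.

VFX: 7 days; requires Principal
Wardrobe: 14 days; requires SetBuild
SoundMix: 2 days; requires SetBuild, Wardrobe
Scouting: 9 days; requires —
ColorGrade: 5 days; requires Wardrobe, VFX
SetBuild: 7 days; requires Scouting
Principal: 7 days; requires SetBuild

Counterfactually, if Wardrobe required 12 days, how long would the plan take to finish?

Baseline: Scouting→SetBuild→Wardrobe→ColorGrade = 9+7+14+5 = 35 → 35 days.
Since Wardrobe is critical, the -2 change carries straight to that chain (now 33 days).
The binding chain switches to Scouting→SetBuild→Principal→VFX→ColorGrade = 9+7+7+7+5 = 35; finish 35 days.

35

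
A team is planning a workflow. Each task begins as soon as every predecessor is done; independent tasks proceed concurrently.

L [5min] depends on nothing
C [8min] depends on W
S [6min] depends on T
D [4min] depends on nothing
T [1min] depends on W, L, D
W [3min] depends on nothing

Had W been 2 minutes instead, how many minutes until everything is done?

As given, the longest chain is L→T→S = 5+1+6 = 12, so the finish is 12 minutes.
W is off the critical path — its longest chain is 11 minutes, giving 1 of slack.
That remains the longest chain; total 12 minutes.

12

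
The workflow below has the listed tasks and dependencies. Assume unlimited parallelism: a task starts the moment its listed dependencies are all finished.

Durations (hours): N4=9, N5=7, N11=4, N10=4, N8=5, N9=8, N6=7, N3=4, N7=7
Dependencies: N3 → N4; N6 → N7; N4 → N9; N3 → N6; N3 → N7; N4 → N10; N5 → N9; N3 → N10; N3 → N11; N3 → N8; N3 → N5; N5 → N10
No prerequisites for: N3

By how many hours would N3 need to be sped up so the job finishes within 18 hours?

Current finish: 21 hours; target: 18.
N3 is on every critical path, so each hour cut from N3 cuts the finish by one (this holds down to a finish of 18).
Need 21 − 18 = 3 hours off N3 → N3 becomes 1 hour, finish becomes 18.

3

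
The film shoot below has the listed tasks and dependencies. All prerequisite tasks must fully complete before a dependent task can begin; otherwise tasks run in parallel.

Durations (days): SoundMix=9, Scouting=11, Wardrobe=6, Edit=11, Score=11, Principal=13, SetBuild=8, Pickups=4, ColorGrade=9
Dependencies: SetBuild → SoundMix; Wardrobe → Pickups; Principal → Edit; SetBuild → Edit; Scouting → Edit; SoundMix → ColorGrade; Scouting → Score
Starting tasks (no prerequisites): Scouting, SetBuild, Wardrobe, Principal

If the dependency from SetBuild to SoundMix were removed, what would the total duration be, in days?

With the dependency in place, SetBuild→SoundMix→ColorGrade = 8+9+9 = 26 sets the finish at 26 days.
Without SetBuild→SoundMix, SoundMix's earliest start moves from 8 to 0.
New critical path: Principal→Edit = 13+11 = 24 ⇒ 24 days.

24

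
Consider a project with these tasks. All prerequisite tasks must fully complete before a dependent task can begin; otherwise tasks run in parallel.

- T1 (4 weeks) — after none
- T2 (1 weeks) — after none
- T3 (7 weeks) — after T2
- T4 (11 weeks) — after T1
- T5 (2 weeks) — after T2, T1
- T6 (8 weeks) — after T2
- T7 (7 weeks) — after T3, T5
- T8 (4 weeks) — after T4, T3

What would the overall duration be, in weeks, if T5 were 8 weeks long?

Actual critical path: T1→T4→T8 = 4+11+4 = 19 ⇒ 19 weeks.
The longest path through T5 is only 13 weeks, so T5 has float 6.
The critical path is still T1→T4→T8; finish is now 19 weeks.

19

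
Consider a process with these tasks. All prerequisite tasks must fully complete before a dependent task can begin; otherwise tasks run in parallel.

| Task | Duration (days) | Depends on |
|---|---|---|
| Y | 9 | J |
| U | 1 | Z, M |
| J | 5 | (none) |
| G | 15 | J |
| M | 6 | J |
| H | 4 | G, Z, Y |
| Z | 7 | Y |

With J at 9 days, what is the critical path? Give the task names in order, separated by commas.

J, Y, Z, H

Critical path before the change: J→Y→Z→H = 5+9+7+4 = 25 giving 25 days.
J is on the critical path; changing it to 9 makes that path 29 days.
That remains the longest chain; total 29 days.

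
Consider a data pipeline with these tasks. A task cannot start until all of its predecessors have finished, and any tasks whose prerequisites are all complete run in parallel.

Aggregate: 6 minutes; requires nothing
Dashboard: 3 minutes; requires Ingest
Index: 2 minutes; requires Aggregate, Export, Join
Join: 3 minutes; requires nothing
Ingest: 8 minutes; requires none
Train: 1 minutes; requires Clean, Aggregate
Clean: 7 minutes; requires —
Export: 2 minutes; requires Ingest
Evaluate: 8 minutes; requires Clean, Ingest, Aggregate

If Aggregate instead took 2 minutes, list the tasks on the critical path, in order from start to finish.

As given, the longest chain is Ingest→Evaluate = 8+8 = 16, so the finish is 16 minutes.
Aggregate has 2 minutes of float (longest path through it is 14).
That remains the longest chain; total 16 minutes.

Ingest, Evaluate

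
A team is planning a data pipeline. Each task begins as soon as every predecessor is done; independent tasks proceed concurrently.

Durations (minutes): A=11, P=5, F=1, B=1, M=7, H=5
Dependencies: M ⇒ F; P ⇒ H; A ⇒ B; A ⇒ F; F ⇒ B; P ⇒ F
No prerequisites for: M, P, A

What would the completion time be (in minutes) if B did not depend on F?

12

Before: longest chain A→F→B = 11+1+1 = 13, finish 13.
Without F→B, B's earliest start moves from 12 to 11.
After: A→F = 11+1 = 12 → 12 minutes.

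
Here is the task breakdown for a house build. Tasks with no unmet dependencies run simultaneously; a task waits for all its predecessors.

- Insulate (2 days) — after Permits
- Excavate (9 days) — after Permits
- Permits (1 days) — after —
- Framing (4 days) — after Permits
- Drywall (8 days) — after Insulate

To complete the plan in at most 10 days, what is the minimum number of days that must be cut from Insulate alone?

1

Current finish: 11 days; target: 10.
Insulate is on every critical path, so each day cut from Insulate cuts the finish by one (this holds down to a finish of 10).
Need 11 − 10 = 1 day off Insulate → Insulate becomes 1 day, finish becomes 10.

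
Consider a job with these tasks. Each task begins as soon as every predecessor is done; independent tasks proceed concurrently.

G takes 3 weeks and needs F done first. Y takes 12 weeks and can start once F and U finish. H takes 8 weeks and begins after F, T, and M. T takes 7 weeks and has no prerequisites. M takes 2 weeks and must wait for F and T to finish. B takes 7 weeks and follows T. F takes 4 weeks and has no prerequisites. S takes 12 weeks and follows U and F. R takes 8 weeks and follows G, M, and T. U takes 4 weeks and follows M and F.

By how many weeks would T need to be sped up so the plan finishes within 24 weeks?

Current finish: 25 weeks; target: 24.
T is on every critical path, so each week cut from T cuts the finish by one (this holds down to a finish of 22).
Need 25 − 24 = 1 week off T → T becomes 6 weeks, finish becomes 24.

1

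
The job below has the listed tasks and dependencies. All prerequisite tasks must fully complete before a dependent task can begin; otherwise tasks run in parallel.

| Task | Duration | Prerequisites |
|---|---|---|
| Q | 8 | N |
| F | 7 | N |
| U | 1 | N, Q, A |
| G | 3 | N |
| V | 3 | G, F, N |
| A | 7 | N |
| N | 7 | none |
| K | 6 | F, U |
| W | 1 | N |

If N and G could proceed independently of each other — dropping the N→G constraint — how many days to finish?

22

With the dependency in place, N→Q→U→K = 7+8+1+6 = 22 sets the finish at 22 days.
Without N→G, G's earliest start moves from 7 to 0.
After: N→Q→U→K = 7+8+1+6 = 22 → 22 days.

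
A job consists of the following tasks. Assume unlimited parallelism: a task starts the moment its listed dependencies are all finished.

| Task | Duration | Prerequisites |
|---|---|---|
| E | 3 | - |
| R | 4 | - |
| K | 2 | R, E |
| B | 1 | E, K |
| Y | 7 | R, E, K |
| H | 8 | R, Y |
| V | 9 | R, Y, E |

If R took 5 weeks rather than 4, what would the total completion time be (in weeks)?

23

Critical path before the change: R→K→Y→V = 4+2+7+9 = 22 giving 22 weeks.
R lies on that path, so at 5 weeks the path becomes 23 weeks.
That remains the longest chain; total 23 weeks.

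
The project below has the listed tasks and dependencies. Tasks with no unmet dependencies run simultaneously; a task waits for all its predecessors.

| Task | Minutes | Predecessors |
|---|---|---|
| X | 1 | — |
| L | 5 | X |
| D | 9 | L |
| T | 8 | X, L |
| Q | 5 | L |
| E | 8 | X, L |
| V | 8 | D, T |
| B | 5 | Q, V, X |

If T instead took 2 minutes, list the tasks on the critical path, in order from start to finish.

Baseline: X→L→D→V→B = 1+5+9+8+5 = 28 → 28 minutes.
T is off the critical path — its longest chain is 27 minutes, giving 1 of slack.
No other chain overtakes it, so the finish is 28 minutes.

X, L, D, V, B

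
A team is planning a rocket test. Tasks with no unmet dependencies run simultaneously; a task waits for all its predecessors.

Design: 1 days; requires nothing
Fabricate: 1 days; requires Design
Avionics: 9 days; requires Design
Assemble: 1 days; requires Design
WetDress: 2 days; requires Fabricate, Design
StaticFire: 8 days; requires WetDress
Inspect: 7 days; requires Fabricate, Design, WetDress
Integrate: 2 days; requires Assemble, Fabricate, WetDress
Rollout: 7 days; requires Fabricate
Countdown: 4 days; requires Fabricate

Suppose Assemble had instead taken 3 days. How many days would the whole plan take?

As given, the longest chain is Design→Fabricate→WetDress→StaticFire = 1+1+2+8 = 12, so the finish is 12 days.
Assemble has 8 days of float (longest path through it is 4).
The critical path is still Design→Fabricate→WetDress→StaticFire; finish is now 12 days.

12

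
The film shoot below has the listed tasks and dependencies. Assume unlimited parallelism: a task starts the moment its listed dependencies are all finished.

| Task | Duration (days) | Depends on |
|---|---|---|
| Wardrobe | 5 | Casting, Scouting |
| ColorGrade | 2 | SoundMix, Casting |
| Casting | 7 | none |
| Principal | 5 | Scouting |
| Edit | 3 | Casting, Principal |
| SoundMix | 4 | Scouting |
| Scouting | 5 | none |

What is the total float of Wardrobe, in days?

1

Scouting→Principal→Edit = 5+5+3 = 13 sets the makespan at 13 days.
The longest chain containing Wardrobe totals 12 days.
Float = 13 − 12 = 1.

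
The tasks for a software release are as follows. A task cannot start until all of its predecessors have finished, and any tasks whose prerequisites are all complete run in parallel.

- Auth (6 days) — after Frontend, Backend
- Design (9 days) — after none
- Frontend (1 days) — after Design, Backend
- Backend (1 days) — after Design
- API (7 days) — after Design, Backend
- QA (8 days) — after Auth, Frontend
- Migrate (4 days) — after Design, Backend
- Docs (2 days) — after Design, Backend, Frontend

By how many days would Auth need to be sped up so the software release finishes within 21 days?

4

Current finish: 25 days; target: 21.
Auth is on every critical path, so each day cut from Auth cuts the finish by one (this holds down to a finish of 20).
Need 25 − 21 = 4 days off Auth → Auth becomes 2 days, finish becomes 21.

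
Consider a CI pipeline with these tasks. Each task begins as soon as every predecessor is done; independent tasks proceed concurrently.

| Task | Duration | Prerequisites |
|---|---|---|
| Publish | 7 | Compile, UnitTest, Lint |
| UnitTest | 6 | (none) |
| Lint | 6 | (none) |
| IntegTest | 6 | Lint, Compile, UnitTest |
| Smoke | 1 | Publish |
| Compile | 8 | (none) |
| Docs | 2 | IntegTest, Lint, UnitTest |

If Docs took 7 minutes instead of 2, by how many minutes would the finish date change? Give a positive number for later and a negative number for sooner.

Actual critical path: Compile→IntegTest→Docs = 8+6+2 = 16 ⇒ 16 minutes.
Docs lies on that path, so at 7 minutes the path becomes 21 minutes.
The critical path is still Compile→IntegTest→Docs; finish is now 21 minutes.
Change in finish: 21 − 16 = +5 minutes.

5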